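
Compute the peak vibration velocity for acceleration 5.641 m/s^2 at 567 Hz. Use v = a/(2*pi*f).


omega = 2*pi*f = 2*pi*567 = 3562.57 rad/s
v = a / omega = 5.641 / 3562.57 = 0.0015834 m/s


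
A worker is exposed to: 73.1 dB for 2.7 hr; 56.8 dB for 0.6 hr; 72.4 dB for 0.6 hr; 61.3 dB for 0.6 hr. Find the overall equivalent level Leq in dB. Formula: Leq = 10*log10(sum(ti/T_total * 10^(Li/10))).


T_total = 2.7 + 0.6 + 0.6 + 0.6 = 4.5 hr
(2.7/4.5) * 10^(73.1/10) = 1.22504e+07
(0.6/4.5) * 10^(56.8/10) = 63817.3
(0.6/4.5) * 10^(72.4/10) = 2.31707e+06
(0.6/4.5) * 10^(61.3/10) = 179862
Sum = 1.22504e+07 + 63817.3 + 2.31707e+06 + 179862 = 1.48111e+07
Leq = 10*log10(1.48111e+07) = 71.706 dB


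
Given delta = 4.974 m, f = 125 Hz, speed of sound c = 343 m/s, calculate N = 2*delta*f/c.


N = 2*delta*f/c = 2*delta/lambda, where lambda = c/f
lambda = 343 / 125 = 2.744 m
N = 2 * 4.974 / 2.744 = 3.6254


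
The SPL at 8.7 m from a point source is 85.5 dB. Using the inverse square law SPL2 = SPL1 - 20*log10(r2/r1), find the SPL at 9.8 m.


r2/r1 = 9.8/8.7 = 1.12644
Correction = 20*log10(1.12644) = 1.03416 dB
SPL2 = 85.5 - 1.03416 = 84.466 dB


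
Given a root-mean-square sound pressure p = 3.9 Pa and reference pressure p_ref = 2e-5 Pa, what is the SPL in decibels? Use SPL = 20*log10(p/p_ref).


p / p_ref = 3.9 / 2e-5 = 195000
SPL = 20 * log10(195000) = 105.8 dB


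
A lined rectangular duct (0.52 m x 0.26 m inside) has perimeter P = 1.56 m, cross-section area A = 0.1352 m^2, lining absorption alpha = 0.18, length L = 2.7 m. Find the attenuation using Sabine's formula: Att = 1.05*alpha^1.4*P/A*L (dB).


alpha^1.4 = 0.18^1.4 = 0.0906529
Attenuation rate = 1.05 * alpha^1.4 * P / A
= 1.05 * 0.0906529 * 1.56 / 0.1352 = 1.09829 dB/m
Total Att = 1.09829 * 2.7 = 2.9654 dB


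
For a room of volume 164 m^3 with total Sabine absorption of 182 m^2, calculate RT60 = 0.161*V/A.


RT60 = 0.161 * 164 / 182 = 0.14508 s


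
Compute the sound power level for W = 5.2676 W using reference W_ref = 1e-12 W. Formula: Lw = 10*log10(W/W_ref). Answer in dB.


W / W_ref = 5.2676 / 1e-12 = 5.2676e+12
Lw = 10 * log10(5.2676e+12) = 127.22 dB


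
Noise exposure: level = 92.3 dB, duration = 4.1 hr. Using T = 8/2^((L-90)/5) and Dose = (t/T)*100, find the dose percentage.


T_allowed = 8 / 2^((92.3 - 90)/5) = 5.81589 hr
Dose = 4.1 / 5.81589 * 100 = 70.497 %


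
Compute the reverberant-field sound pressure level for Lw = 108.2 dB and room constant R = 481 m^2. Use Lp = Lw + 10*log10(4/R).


4/R = 4/481 = 0.00831601
Lp = 108.2 + 10*log10(0.00831601) = 87.399 dB


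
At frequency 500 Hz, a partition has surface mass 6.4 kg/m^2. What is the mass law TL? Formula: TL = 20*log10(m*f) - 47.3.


m * f = 6.4 * 500 = 3200
20*log10(3200) = 70.103 dB
TL = 70.103 - 47.3 = 22.803 dB


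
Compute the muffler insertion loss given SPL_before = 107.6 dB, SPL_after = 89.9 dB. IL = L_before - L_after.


Insertion loss = SPL without muffler - SPL with muffler
IL = 107.6 - 89.9 = 17.7 dB


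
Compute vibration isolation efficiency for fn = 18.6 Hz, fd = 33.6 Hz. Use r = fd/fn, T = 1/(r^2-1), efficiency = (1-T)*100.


r = 33.6 / 18.6 = 1.80645
r^2 - 1 = 1.80645^2 - 1 = 2.26326
T = 1/2.26326 = 0.441841
Efficiency = (1 - 0.441841)*100 = 55.816 %


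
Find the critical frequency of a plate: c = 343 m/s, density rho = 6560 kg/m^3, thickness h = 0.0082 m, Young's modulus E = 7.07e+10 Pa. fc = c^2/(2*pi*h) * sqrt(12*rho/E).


12*rho/E = 12*6560/7.07e+10 = 1.11344e-06
sqrt(12*rho/E) = sqrt(1.11344e-06) = 0.0010552
c^2/(2*pi*h) = 343^2/(2*pi*0.0082) = 2.28347e+06
fc = 2.28347e+06 * 0.0010552 = 2409.5 Hz


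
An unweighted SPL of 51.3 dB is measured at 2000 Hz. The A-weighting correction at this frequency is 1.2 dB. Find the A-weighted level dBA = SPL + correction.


A-weighting table: 2000 Hz -> 1.2 dB correction
SPL_A = SPL + correction = 51.3 + (1.2) = 52.5 dBA


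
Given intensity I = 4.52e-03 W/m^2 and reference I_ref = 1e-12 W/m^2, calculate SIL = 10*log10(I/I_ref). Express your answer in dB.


I / I_ref = 4.52e-03 / 1e-12 = 4.52e+09
SIL = 10 * log10(4.52e+09) = 96.551 dB


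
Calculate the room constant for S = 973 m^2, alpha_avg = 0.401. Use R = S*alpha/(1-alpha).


R = 973 * 0.401 / (1 - 0.401) = 651.37 m^2


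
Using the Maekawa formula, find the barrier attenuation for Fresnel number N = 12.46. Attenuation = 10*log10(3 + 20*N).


3 + 20*N = 3 + 20*12.46 = 252.2
Att = 10*log10(252.2) = 24.017 dB


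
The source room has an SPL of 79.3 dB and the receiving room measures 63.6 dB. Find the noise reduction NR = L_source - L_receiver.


NR = L_source - L_receiver (difference between source and receiving room levels)
NR = 79.3 - 63.6 = 15.7 dB


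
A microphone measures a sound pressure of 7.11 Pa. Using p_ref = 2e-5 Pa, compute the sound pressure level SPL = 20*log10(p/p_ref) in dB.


p / p_ref = 7.11 / 2e-5 = 355500
SPL = 20 * log10(355500) = 111.02 dB


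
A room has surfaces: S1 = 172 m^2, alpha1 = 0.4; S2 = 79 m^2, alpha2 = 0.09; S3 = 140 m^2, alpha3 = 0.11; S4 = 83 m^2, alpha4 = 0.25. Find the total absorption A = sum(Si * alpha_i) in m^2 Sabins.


172 * 0.4 = 68.8
79 * 0.09 = 7.11
140 * 0.11 = 15.4
83 * 0.25 = 20.75
A_total = 68.8 + 7.11 + 15.4 + 20.75 = 112.06 m^2


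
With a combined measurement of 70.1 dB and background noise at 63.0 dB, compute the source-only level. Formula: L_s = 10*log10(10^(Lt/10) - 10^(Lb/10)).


10^(70.1/10) = 1.02329e+07
10^(63.0/10) = 1.99526e+06
Difference = 1.02329e+07 - 1.99526e+06 = 8.23764e+06
L_source = 10*log10(8.23764e+06) = 69.158 dB


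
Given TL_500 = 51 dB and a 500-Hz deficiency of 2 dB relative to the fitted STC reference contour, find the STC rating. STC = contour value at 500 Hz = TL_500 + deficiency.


By ASTM E413, STC = value of the fitted reference contour at 500 Hz.
Contour value at 500 Hz = TL_500 + deficiency = 51 + 2 = 53
STC = 53


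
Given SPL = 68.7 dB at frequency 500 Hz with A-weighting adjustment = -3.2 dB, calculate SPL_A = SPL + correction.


A-weighting table: 500 Hz -> -3.2 dB correction
SPL_A = SPL + correction = 68.7 + (-3.2) = 65.5 dBA


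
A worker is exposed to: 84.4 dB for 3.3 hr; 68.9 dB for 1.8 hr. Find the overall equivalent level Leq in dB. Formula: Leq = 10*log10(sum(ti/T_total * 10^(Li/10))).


T_total = 3.3 + 1.8 = 5.1 hr
(3.3/5.1) * 10^(84.4/10) = 1.78215e+08
(1.8/5.1) * 10^(68.9/10) = 2.7397e+06
Sum = 1.78215e+08 + 2.7397e+06 = 1.80955e+08
Leq = 10*log10(1.80955e+08) = 82.576 dB


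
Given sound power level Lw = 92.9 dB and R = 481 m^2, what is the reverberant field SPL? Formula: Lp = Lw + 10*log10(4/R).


4/R = 4/481 = 0.00831601
Lp = 92.9 + 10*log10(0.00831601) = 72.099 dB


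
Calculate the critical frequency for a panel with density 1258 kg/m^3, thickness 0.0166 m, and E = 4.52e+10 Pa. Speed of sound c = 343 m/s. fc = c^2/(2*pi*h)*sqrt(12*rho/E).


12*rho/E = 12*1258/4.52e+10 = 3.33982e-07
sqrt(12*rho/E) = sqrt(3.33982e-07) = 0.000577912
c^2/(2*pi*h) = 343^2/(2*pi*0.0166) = 1.12798e+06
fc = 1.12798e+06 * 0.000577912 = 651.87 Hz


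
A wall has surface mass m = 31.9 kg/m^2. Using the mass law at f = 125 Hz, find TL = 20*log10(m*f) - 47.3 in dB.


m * f = 31.9 * 125 = 3987.5
20*log10(3987.5) = 72.014 dB
TL = 72.014 - 47.3 = 24.714 dB


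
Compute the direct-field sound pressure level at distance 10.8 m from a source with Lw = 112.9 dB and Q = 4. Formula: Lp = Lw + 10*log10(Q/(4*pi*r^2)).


4*pi*r^2 = 4*pi*10.8^2 = 1465.74 m^2
Q / (4*pi*r^2) = 4 / 1465.74 = 0.002729
Lp = 112.9 + 10*log10(0.002729) = 87.26 dB


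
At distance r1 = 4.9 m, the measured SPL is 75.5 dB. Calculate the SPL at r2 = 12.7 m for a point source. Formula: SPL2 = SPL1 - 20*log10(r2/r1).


r2/r1 = 12.7/4.9 = 2.59184
Correction = 20*log10(2.59184) = 8.27216 dB
SPL2 = 75.5 - 8.27216 = 67.228 dB


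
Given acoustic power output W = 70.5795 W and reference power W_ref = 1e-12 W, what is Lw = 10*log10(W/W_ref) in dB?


W / W_ref = 70.5795 / 1e-12 = 7.05795e+13
Lw = 10 * log10(7.05795e+13) = 138.49 dB


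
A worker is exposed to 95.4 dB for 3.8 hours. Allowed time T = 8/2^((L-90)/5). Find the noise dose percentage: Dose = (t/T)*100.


T_allowed = 8 / 2^((95.4 - 90)/5) = 3.78423 hr
Dose = 3.8 / 3.78423 * 100 = 100.42 %


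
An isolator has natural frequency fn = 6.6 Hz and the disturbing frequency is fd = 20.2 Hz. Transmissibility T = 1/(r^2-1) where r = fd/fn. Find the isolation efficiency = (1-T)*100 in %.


r = 20.2 / 6.6 = 3.06061
r^2 - 1 = 3.06061^2 - 1 = 8.36733
T = 1/8.36733 = 0.119512
Efficiency = (1 - 0.119512)*100 = 88.049 %


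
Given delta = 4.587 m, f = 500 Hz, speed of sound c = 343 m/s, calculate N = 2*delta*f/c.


N = 2*delta*f/c = 2*delta/lambda, where lambda = c/f
lambda = 343 / 500 = 0.686 m
N = 2 * 4.587 / 0.686 = 13.373


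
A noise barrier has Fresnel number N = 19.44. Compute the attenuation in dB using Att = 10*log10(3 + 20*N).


3 + 20*N = 3 + 20*19.44 = 391.8
Att = 10*log10(391.8) = 25.931 dB


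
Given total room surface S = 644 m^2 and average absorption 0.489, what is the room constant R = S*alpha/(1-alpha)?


R = 644 * 0.489 / (1 - 0.489) = 616.27 m^2


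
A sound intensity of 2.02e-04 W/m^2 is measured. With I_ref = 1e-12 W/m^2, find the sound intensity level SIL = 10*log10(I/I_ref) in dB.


I / I_ref = 2.02e-04 / 1e-12 = 2.02e+08
SIL = 10 * log10(2.02e+08) = 83.054 dB


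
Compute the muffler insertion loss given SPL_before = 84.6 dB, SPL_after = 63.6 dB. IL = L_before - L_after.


Insertion loss = SPL without muffler - SPL with muffler
IL = 84.6 - 63.6 = 21 dB


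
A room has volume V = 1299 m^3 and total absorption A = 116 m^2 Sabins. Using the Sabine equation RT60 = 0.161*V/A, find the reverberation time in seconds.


RT60 = 0.161 * 1299 / 116 = 1.8029 s


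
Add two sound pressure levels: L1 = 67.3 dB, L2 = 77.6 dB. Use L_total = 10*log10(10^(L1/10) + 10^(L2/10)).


10^(67.3/10) = 5.37032e+06
10^(77.6/10) = 5.7544e+07
Sum = 5.37032e+06 + 5.7544e+07 = 6.29143e+07
L_total = 10*log10(6.29143e+07) = 77.987 dB


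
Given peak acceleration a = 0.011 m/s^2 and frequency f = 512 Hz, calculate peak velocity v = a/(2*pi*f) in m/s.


omega = 2*pi*f = 2*pi*512 = 3216.99 rad/s
v = a / omega = 0.011 / 3216.99 = 3.4193e-06 m/s


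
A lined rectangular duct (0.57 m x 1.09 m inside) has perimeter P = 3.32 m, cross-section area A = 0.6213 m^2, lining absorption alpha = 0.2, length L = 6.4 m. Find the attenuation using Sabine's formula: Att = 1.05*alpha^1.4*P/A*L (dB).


alpha^1.4 = 0.2^1.4 = 0.105061
Attenuation rate = 1.05 * alpha^1.4 * P / A
= 1.05 * 0.105061 * 3.32 / 0.6213 = 0.589478 dB/m
Total Att = 0.589478 * 6.4 = 3.7727 dB


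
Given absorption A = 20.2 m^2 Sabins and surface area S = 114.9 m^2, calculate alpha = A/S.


Absorption coefficient = absorbed power / incident power
alpha = A / S = 20.2 / 114.9 = 0.17581


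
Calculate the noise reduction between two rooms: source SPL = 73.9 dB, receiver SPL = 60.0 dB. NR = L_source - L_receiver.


NR = L_source - L_receiver (difference between source and receiving room levels)
NR = 73.9 - 60.0 = 13.9 dB


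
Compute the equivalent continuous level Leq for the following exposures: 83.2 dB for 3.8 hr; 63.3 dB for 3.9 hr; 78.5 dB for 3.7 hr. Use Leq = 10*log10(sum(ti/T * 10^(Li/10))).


T_total = 3.8 + 3.9 + 3.7 = 11.4 hr
(3.8/11.4) * 10^(83.2/10) = 6.96432e+07
(3.9/11.4) * 10^(63.3/10) = 731408
(3.7/11.4) * 10^(78.5/10) = 2.29772e+07
Sum = 6.96432e+07 + 731408 + 2.29772e+07 = 9.33518e+07
Leq = 10*log10(9.33518e+07) = 79.701 dB


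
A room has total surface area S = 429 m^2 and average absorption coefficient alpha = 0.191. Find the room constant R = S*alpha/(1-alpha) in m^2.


R = 429 * 0.191 / (1 - 0.191) = 101.28 m^2


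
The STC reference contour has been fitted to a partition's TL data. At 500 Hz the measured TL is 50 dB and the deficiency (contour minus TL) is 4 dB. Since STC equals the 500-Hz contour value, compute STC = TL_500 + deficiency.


By ASTM E413, STC = value of the fitted reference contour at 500 Hz.
Contour value at 500 Hz = TL_500 + deficiency = 50 + 4 = 54
STC = 54


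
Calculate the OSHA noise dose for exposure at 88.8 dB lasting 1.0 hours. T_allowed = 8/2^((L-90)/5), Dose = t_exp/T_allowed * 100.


T_allowed = 8 / 2^((88.8 - 90)/5) = 9.44794 hr
Dose = 1.0 / 9.44794 * 100 = 10.584 %


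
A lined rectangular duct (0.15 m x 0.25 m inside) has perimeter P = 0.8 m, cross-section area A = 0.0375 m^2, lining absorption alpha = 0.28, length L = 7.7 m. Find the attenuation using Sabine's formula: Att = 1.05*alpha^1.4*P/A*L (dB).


alpha^1.4 = 0.28^1.4 = 0.168276
Attenuation rate = 1.05 * alpha^1.4 * P / A
= 1.05 * 0.168276 * 0.8 / 0.0375 = 3.76938 dB/m
Total Att = 3.76938 * 7.7 = 29.024 dB


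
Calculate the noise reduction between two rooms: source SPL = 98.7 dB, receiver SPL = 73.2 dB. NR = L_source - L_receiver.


NR = L_source - L_receiver (difference between source and receiving room levels)
NR = 98.7 - 73.2 = 25.5 dB


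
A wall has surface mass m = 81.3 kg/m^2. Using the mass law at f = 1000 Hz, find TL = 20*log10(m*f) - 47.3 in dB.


m * f = 81.3 * 1000 = 81300
20*log10(81300) = 98.2018 dB
TL = 98.2018 - 47.3 = 50.902 dB


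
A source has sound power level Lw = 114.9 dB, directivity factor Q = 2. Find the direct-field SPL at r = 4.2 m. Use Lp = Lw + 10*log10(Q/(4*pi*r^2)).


4*pi*r^2 = 4*pi*4.2^2 = 221.671 m^2
Q / (4*pi*r^2) = 2 / 221.671 = 0.00902238
Lp = 114.9 + 10*log10(0.00902238) = 94.453 dB


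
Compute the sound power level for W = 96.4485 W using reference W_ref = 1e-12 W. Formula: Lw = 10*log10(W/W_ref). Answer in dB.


W / W_ref = 96.4485 / 1e-12 = 9.64485e+13
Lw = 10 * log10(9.64485e+13) = 139.84 dB


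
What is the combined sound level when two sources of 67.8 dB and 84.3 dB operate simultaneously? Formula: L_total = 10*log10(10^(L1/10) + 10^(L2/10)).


10^(67.8/10) = 6.0256e+06
10^(84.3/10) = 2.69153e+08
Sum = 6.0256e+06 + 2.69153e+08 = 2.75179e+08
L_total = 10*log10(2.75179e+08) = 84.396 dB


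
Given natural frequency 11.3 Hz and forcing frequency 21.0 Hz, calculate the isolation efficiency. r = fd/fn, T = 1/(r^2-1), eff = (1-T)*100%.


r = 21.0 / 11.3 = 1.85841
r^2 - 1 = 1.85841^2 - 1 = 2.45369
T = 1/2.45369 = 0.407549
Efficiency = (1 - 0.407549)*100 = 59.245 %


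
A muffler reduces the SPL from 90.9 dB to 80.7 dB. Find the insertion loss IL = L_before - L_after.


Insertion loss = SPL without muffler - SPL with muffler
IL = 90.9 - 80.7 = 10.2 dB


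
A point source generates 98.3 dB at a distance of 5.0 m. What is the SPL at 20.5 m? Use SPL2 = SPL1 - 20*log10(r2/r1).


r2/r1 = 20.5/5.0 = 4.1
Correction = 20*log10(4.1) = 12.2557 dB
SPL2 = 98.3 - 12.2557 = 86.044 dB


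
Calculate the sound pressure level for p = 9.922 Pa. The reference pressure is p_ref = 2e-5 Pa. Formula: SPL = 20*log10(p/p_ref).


p / p_ref = 9.922 / 2e-5 = 496100
SPL = 20 * log10(496100) = 113.91 dB


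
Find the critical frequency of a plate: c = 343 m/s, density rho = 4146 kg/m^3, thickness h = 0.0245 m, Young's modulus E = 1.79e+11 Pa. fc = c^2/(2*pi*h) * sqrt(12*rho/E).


12*rho/E = 12*4146/1.79e+11 = 2.77944e-07
sqrt(12*rho/E) = sqrt(2.77944e-07) = 0.000527204
c^2/(2*pi*h) = 343^2/(2*pi*0.0245) = 764262
fc = 764262 * 0.000527204 = 402.92 Hz


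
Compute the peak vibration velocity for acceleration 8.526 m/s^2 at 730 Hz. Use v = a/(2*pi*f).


omega = 2*pi*f = 2*pi*730 = 4586.73 rad/s
v = a / omega = 8.526 / 4586.73 = 0.0018588 m/s


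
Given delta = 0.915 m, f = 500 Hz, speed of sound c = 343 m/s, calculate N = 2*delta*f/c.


N = 2*delta*f/c = 2*delta/lambda, where lambda = c/f
lambda = 343 / 500 = 0.686 m
N = 2 * 0.915 / 0.686 = 2.6676


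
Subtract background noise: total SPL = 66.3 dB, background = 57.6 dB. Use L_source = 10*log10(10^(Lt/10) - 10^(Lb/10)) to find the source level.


10^(66.3/10) = 4.2658e+06
10^(57.6/10) = 575440
Difference = 4.2658e+06 - 575440 = 3.69036e+06
L_source = 10*log10(3.69036e+06) = 65.671 dB


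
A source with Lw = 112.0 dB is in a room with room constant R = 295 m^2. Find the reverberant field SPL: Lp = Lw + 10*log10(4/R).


4/R = 4/295 = 0.0135593
Lp = 112.0 + 10*log10(0.0135593) = 93.322 dB


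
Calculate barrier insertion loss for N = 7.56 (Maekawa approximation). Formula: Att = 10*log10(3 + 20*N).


3 + 20*N = 3 + 20*7.56 = 154.2
Att = 10*log10(154.2) = 21.881 dB


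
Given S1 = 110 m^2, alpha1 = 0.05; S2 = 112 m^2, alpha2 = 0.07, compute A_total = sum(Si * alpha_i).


110 * 0.05 = 5.5
112 * 0.07 = 7.84
A_total = 5.5 + 7.84 = 13.34 m^2


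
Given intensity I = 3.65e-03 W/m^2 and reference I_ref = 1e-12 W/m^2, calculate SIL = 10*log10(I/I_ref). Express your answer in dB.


I / I_ref = 3.65e-03 / 1e-12 = 3.65e+09
SIL = 10 * log10(3.65e+09) = 95.623 dB


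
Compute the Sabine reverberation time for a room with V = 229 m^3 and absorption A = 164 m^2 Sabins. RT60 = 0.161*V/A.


RT60 = 0.161 * 229 / 164 = 0.22481 s


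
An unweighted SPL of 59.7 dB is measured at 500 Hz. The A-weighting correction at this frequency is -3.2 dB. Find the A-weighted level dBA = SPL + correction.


A-weighting table: 500 Hz -> -3.2 dB correction
SPL_A = SPL + correction = 59.7 + (-3.2) = 56.5 dBA


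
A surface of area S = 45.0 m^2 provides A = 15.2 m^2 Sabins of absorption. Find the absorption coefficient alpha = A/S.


Absorption coefficient = absorbed power / incident power
alpha = A / S = 15.2 / 45.0 = 0.33778


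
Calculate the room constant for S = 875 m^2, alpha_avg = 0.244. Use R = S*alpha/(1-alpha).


R = 875 * 0.244 / (1 - 0.244) = 282.41 m^2


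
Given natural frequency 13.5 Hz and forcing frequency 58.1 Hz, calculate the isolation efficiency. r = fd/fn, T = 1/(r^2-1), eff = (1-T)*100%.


r = 58.1 / 13.5 = 4.3037
r^2 - 1 = 4.3037^2 - 1 = 17.5218
T = 1/17.5218 = 0.0570718
Efficiency = (1 - 0.0570718)*100 = 94.293 %


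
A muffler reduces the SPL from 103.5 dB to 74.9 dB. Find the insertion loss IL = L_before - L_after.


Insertion loss = SPL without muffler - SPL with muffler
IL = 103.5 - 74.9 = 28.6 dB


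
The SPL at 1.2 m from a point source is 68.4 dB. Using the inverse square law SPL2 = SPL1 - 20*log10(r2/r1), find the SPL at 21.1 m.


r2/r1 = 21.1/1.2 = 17.5833
Correction = 20*log10(17.5833) = 24.902 dB
SPL2 = 68.4 - 24.902 = 43.498 dB


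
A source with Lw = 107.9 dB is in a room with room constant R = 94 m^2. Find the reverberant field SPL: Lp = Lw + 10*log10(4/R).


4/R = 4/94 = 0.0425532
Lp = 107.9 + 10*log10(0.0425532) = 94.189 dB


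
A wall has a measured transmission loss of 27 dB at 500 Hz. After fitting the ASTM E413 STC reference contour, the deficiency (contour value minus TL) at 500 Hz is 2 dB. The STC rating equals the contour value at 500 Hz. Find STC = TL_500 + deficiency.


By ASTM E413, STC = value of the fitted reference contour at 500 Hz.
Contour value at 500 Hz = TL_500 + deficiency = 27 + 2 = 29
STC = 29


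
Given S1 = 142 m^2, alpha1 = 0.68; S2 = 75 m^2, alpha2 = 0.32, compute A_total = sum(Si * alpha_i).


142 * 0.68 = 96.56
75 * 0.32 = 24
A_total = 96.56 + 24 = 120.56 m^2


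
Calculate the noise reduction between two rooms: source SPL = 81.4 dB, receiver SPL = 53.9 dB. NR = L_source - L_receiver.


NR = L_source - L_receiver (difference between source and receiving room levels)
NR = 81.4 - 53.9 = 27.5 dB


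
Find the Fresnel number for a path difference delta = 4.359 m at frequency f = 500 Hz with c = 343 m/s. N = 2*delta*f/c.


N = 2*delta*f/c = 2*delta/lambda, where lambda = c/f
lambda = 343 / 500 = 0.686 m
N = 2 * 4.359 / 0.686 = 12.708


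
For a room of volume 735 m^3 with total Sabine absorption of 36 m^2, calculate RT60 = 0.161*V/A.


RT60 = 0.161 * 735 / 36 = 3.2871 s


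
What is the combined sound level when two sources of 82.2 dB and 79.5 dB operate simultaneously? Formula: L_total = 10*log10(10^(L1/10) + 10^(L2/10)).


10^(82.2/10) = 1.65959e+08
10^(79.5/10) = 8.91251e+07
Sum = 1.65959e+08 + 8.91251e+07 = 2.55084e+08
L_total = 10*log10(2.55084e+08) = 84.067 dB


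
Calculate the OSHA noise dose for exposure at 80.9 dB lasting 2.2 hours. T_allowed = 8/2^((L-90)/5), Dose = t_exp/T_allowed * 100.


T_allowed = 8 / 2^((80.9 - 90)/5) = 28.2465 hr
Dose = 2.2 / 28.2465 * 100 = 7.7886 %


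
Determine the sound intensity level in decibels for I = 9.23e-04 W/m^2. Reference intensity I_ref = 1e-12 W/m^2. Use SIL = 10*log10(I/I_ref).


I / I_ref = 9.23e-04 / 1e-12 = 9.23e+08
SIL = 10 * log10(9.23e+08) = 89.652 dB


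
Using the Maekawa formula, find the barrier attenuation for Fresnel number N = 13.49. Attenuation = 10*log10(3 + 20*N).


3 + 20*N = 3 + 20*13.49 = 272.8
Att = 10*log10(272.8) = 24.358 dB


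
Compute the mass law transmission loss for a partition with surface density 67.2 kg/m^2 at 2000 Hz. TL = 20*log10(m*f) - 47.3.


m * f = 67.2 * 2000 = 134400
20*log10(134400) = 102.568 dB
TL = 102.568 - 47.3 = 55.268 dB


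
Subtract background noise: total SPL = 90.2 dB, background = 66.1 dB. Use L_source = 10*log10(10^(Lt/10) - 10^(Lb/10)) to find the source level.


10^(90.2/10) = 1.04713e+09
10^(66.1/10) = 4.0738e+06
Difference = 1.04713e+09 - 4.0738e+06 = 1.04306e+09
L_source = 10*log10(1.04306e+09) = 90.183 dB


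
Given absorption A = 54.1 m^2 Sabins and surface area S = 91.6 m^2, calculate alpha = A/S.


Absorption coefficient = absorbed power / incident power
alpha = A / S = 54.1 / 91.6 = 0.59061


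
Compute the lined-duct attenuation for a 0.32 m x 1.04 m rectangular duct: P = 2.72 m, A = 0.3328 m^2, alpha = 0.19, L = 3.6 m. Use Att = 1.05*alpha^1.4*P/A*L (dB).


alpha^1.4 = 0.19^1.4 = 0.0977811
Attenuation rate = 1.05 * alpha^1.4 * P / A
= 1.05 * 0.0977811 * 2.72 / 0.3328 = 0.839131 dB/m
Total Att = 0.839131 * 3.6 = 3.0209 dB


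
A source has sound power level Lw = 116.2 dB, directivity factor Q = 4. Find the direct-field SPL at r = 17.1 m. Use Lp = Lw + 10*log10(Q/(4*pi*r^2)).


4*pi*r^2 = 4*pi*17.1^2 = 3674.53 m^2
Q / (4*pi*r^2) = 4 / 3674.53 = 0.00108857
Lp = 116.2 + 10*log10(0.00108857) = 86.569 dB


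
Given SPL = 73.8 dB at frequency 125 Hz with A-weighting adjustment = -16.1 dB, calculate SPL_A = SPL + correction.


A-weighting table: 125 Hz -> -16.1 dB correction
SPL_A = SPL + correction = 73.8 + (-16.1) = 57.7 dBA


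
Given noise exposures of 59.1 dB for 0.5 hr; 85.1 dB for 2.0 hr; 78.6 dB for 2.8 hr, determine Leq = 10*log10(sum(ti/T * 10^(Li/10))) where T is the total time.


T_total = 0.5 + 2.0 + 2.8 = 5.3 hr
(0.5/5.3) * 10^(59.1/10) = 76682.1
(2.0/5.3) * 10^(85.1/10) = 1.22111e+08
(2.8/5.3) * 10^(78.6/10) = 3.82721e+07
Sum = 76682.1 + 1.22111e+08 + 3.82721e+07 = 1.6046e+08
Leq = 10*log10(1.6046e+08) = 82.054 dB


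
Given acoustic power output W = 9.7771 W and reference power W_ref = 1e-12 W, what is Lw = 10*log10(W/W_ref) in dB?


W / W_ref = 9.7771 / 1e-12 = 9.7771e+12
Lw = 10 * log10(9.7771e+12) = 129.9 dB


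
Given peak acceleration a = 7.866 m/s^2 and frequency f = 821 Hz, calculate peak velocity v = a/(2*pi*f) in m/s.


omega = 2*pi*f = 2*pi*821 = 5158.5 rad/s
v = a / omega = 7.866 / 5158.5 = 0.0015249 m/s


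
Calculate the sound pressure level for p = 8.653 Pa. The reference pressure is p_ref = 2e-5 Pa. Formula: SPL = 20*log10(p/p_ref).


p / p_ref = 8.653 / 2e-5 = 432650
SPL = 20 * log10(432650) = 112.72 dB


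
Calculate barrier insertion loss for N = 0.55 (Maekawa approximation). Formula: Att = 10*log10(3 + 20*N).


3 + 20*N = 3 + 20*0.55 = 14
Att = 10*log10(14) = 11.461 dB


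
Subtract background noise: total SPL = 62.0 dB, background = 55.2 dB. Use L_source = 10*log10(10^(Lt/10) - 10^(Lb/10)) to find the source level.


10^(62.0/10) = 1.58489e+06
10^(55.2/10) = 331131
Difference = 1.58489e+06 - 331131 = 1.25376e+06
L_source = 10*log10(1.25376e+06) = 60.982 dB


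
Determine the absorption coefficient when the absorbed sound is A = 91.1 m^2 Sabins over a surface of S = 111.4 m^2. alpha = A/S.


Absorption coefficient = absorbed power / incident power
alpha = A / S = 91.1 / 111.4 = 0.81777


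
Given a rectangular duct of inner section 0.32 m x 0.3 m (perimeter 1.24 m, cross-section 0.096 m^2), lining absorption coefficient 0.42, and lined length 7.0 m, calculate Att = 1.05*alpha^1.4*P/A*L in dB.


alpha^1.4 = 0.42^1.4 = 0.296858
Attenuation rate = 1.05 * alpha^1.4 * P / A
= 1.05 * 0.296858 * 1.24 / 0.096 = 4.02614 dB/m
Total Att = 4.02614 * 7.0 = 28.183 dB


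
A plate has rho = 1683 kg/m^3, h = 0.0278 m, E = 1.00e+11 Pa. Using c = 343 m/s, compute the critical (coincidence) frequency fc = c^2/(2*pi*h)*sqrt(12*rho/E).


12*rho/E = 12*1683/1.00e+11 = 2.0196e-07
sqrt(12*rho/E) = sqrt(2.0196e-07) = 0.0004494
c^2/(2*pi*h) = 343^2/(2*pi*0.0278) = 673540
fc = 673540 * 0.0004494 = 302.69 Hz


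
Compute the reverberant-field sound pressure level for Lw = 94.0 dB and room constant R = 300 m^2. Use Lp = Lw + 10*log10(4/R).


4/R = 4/300 = 0.0133333
Lp = 94.0 + 10*log10(0.0133333) = 75.249 dB


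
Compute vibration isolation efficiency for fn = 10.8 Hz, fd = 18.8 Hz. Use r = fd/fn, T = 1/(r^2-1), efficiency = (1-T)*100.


r = 18.8 / 10.8 = 1.74074
r^2 - 1 = 1.74074^2 - 1 = 2.03018
T = 1/2.03018 = 0.492567
Efficiency = (1 - 0.492567)*100 = 50.743 %


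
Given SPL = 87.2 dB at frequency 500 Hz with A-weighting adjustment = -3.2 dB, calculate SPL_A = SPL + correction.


A-weighting table: 500 Hz -> -3.2 dB correction
SPL_A = SPL + correction = 87.2 + (-3.2) = 84 dBA


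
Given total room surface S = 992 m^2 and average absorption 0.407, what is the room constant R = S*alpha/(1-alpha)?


R = 992 * 0.407 / (1 - 0.407) = 680.85 m^2


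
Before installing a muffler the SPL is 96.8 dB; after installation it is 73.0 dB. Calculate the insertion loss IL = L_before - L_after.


Insertion loss = SPL without muffler - SPL with muffler
IL = 96.8 - 73.0 = 23.8 dB


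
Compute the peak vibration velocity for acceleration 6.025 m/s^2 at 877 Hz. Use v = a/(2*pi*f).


omega = 2*pi*f = 2*pi*877 = 5510.35 rad/s
v = a / omega = 6.025 / 5510.35 = 0.0010934 m/s


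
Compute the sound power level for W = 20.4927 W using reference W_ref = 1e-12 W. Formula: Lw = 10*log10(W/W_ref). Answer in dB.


W / W_ref = 20.4927 / 1e-12 = 2.04927e+13
Lw = 10 * log10(2.04927e+13) = 133.12 dB


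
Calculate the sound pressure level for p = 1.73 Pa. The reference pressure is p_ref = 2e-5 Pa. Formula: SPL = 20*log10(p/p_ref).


p / p_ref = 1.73 / 2e-5 = 86500
SPL = 20 * log10(86500) = 98.74 dB


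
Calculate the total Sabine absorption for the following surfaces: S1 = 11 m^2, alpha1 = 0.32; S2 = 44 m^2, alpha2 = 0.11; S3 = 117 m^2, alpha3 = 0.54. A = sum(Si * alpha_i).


11 * 0.32 = 3.52
44 * 0.11 = 4.84
117 * 0.54 = 63.18
A_total = 3.52 + 4.84 + 63.18 = 71.54 m^2


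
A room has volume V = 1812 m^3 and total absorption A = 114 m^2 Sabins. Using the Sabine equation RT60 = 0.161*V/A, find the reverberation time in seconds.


RT60 = 0.161 * 1812 / 114 = 2.5591 s


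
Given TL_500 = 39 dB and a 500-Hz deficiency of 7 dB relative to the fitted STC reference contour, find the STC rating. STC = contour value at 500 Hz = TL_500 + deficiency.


By ASTM E413, STC = value of the fitted reference contour at 500 Hz.
Contour value at 500 Hz = TL_500 + deficiency = 39 + 7 = 46
STC = 46


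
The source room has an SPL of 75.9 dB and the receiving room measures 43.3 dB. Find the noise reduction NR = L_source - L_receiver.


NR = L_source - L_receiver (difference between source and receiving room levels)
NR = 75.9 - 43.3 = 32.6 dB


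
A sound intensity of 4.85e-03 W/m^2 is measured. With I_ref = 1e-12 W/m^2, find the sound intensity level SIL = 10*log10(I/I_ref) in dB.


I / I_ref = 4.85e-03 / 1e-12 = 4.85e+09
SIL = 10 * log10(4.85e+09) = 96.857 dB


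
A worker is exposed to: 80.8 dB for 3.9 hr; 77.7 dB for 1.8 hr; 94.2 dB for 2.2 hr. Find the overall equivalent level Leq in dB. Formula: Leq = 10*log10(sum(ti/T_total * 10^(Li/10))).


T_total = 3.9 + 1.8 + 2.2 = 7.9 hr
(3.9/7.9) * 10^(80.8/10) = 5.93523e+07
(1.8/7.9) * 10^(77.7/10) = 1.34167e+07
(2.2/7.9) * 10^(94.2/10) = 7.3248e+08
Sum = 5.93523e+07 + 1.34167e+07 + 7.3248e+08 = 8.05249e+08
Leq = 10*log10(8.05249e+08) = 89.059 dB


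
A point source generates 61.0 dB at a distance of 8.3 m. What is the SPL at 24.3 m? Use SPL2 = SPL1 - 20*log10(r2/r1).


r2/r1 = 24.3/8.3 = 2.92771
Correction = 20*log10(2.92771) = 9.33056 dB
SPL2 = 61.0 - 9.33056 = 51.669 dB


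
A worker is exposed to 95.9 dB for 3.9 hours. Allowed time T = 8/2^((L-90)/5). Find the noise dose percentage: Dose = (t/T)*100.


T_allowed = 8 / 2^((95.9 - 90)/5) = 3.53081 hr
Dose = 3.9 / 3.53081 * 100 = 110.46 %


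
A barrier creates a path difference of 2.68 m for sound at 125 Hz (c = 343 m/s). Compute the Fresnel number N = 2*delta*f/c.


N = 2*delta*f/c = 2*delta/lambda, where lambda = c/f
lambda = 343 / 125 = 2.744 m
N = 2 * 2.68 / 2.744 = 1.9534


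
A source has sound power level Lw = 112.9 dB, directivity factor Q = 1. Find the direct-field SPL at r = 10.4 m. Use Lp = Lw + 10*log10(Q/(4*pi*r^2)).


4*pi*r^2 = 4*pi*10.4^2 = 1359.18 m^2
Q / (4*pi*r^2) = 1 / 1359.18 = 0.000735738
Lp = 112.9 + 10*log10(0.000735738) = 81.567 dB


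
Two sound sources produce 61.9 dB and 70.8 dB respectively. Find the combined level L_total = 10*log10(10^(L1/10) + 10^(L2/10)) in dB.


10^(61.9/10) = 1.54882e+06
10^(70.8/10) = 1.20226e+07
Sum = 1.54882e+06 + 1.20226e+07 = 1.35714e+07
L_total = 10*log10(1.35714e+07) = 71.326 dB


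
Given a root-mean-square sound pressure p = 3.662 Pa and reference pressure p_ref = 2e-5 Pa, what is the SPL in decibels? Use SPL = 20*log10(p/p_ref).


p / p_ref = 3.662 / 2e-5 = 183100
SPL = 20 * log10(183100) = 105.25 dB


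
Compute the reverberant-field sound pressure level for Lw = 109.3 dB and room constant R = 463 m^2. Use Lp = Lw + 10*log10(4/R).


4/R = 4/463 = 0.00863931
Lp = 109.3 + 10*log10(0.00863931) = 88.665 dB


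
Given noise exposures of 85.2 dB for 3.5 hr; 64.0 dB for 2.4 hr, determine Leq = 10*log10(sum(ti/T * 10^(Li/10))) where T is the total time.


T_total = 3.5 + 2.4 = 5.9 hr
(3.5/5.9) * 10^(85.2/10) = 1.96434e+08
(2.4/5.9) * 10^(64.0/10) = 1.02178e+06
Sum = 1.96434e+08 + 1.02178e+06 = 1.97456e+08
Leq = 10*log10(1.97456e+08) = 82.955 dB


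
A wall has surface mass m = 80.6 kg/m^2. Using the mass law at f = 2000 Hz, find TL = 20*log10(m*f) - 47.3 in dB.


m * f = 80.6 * 2000 = 161200
20*log10(161200) = 104.147 dB
TL = 104.147 - 47.3 = 56.847 dB


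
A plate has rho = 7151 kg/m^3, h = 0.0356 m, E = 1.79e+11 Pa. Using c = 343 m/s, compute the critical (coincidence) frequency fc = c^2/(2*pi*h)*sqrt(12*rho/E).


12*rho/E = 12*7151/1.79e+11 = 4.79397e-07
sqrt(12*rho/E) = sqrt(4.79397e-07) = 0.000692385
c^2/(2*pi*h) = 343^2/(2*pi*0.0356) = 525967
fc = 525967 * 0.000692385 = 364.17 Hz


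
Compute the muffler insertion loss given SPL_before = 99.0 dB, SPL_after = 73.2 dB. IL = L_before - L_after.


Insertion loss = SPL without muffler - SPL with muffler
IL = 99.0 - 73.2 = 25.8 dB


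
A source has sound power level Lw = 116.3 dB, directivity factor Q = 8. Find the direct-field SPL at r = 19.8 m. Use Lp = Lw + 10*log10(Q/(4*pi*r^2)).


4*pi*r^2 = 4*pi*19.8^2 = 4926.52 m^2
Q / (4*pi*r^2) = 8 / 4926.52 = 0.00162386
Lp = 116.3 + 10*log10(0.00162386) = 88.405 dB


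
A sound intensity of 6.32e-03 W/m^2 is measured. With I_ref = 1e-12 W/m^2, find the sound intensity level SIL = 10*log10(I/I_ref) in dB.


I / I_ref = 6.32e-03 / 1e-12 = 6.32e+09
SIL = 10 * log10(6.32e+09) = 98.007 dB


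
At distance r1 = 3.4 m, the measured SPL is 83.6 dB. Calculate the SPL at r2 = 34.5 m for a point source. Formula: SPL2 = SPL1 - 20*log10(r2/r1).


r2/r1 = 34.5/3.4 = 10.1471
Correction = 20*log10(10.1471) = 20.1268 dB
SPL2 = 83.6 - 20.1268 = 63.473 dB


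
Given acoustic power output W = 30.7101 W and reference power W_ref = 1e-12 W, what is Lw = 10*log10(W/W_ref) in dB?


W / W_ref = 30.7101 / 1e-12 = 3.07101e+13
Lw = 10 * log10(3.07101e+13) = 134.87 dB


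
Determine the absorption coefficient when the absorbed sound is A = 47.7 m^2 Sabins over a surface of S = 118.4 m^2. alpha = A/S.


Absorption coefficient = absorbed power / incident power
alpha = A / S = 47.7 / 118.4 = 0.40287


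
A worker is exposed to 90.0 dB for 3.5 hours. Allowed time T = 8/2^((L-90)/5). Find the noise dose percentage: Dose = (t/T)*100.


T_allowed = 8 / 2^((90.0 - 90)/5) = 8 hr
Dose = 3.5 / 8 * 100 = 43.75 %


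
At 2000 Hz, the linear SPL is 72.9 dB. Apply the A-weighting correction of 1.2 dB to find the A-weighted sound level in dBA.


A-weighting table: 2000 Hz -> 1.2 dB correction
SPL_A = SPL + correction = 72.9 + (1.2) = 74.1 dBA


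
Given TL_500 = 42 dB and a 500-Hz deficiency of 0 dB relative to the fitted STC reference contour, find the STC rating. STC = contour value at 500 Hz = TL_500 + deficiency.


By ASTM E413, STC = value of the fitted reference contour at 500 Hz.
Contour value at 500 Hz = TL_500 + deficiency = 42 + 0 = 42
STC = 42


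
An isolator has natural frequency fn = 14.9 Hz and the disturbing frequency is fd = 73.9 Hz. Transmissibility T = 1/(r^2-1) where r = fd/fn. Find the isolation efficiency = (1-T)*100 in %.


r = 73.9 / 14.9 = 4.95973
r^2 - 1 = 4.95973^2 - 1 = 23.5989
T = 1/23.5989 = 0.0423749
Efficiency = (1 - 0.0423749)*100 = 95.763 %


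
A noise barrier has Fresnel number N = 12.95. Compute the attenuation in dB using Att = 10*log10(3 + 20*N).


3 + 20*N = 3 + 20*12.95 = 262
Att = 10*log10(262) = 24.183 dB


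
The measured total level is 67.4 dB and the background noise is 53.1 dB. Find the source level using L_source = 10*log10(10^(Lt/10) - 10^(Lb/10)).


10^(67.4/10) = 5.49541e+06
10^(53.1/10) = 204174
Difference = 5.49541e+06 - 204174 = 5.29124e+06
L_source = 10*log10(5.29124e+06) = 67.236 dB


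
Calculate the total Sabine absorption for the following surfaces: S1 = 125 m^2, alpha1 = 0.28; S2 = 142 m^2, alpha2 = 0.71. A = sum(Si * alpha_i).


125 * 0.28 = 35
142 * 0.71 = 100.82
A_total = 35 + 100.82 = 135.82 m^2


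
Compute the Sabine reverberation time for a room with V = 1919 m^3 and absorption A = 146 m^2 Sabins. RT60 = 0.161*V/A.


RT60 = 0.161 * 1919 / 146 = 2.1162 s


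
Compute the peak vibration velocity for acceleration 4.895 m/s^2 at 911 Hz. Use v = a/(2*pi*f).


omega = 2*pi*f = 2*pi*911 = 5723.98 rad/s
v = a / omega = 4.895 / 5723.98 = 0.00085517 m/s


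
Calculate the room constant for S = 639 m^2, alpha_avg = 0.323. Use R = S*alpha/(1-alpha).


R = 639 * 0.323 / (1 - 0.323) = 304.87 m^2


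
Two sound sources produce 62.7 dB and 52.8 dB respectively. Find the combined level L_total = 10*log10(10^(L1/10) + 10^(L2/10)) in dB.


10^(62.7/10) = 1.86209e+06
10^(52.8/10) = 190546
Sum = 1.86209e+06 + 190546 = 2.05264e+06
L_total = 10*log10(2.05264e+06) = 63.123 dB


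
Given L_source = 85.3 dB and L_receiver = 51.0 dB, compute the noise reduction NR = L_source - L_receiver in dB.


NR = L_source - L_receiver (difference between source and receiving room levels)
NR = 85.3 - 51.0 = 34.3 dB


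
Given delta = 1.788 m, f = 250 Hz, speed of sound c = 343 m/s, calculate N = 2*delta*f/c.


N = 2*delta*f/c = 2*delta/lambda, where lambda = c/f
lambda = 343 / 250 = 1.372 m
N = 2 * 1.788 / 1.372 = 2.6064


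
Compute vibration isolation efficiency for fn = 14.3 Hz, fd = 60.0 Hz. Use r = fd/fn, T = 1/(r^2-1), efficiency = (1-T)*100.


r = 60.0 / 14.3 = 4.1958
r^2 - 1 = 4.1958^2 - 1 = 16.6047
T = 1/16.6047 = 0.0602239
Efficiency = (1 - 0.0602239)*100 = 93.978 %


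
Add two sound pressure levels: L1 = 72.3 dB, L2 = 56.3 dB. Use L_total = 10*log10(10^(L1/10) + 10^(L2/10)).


10^(72.3/10) = 1.69824e+07
10^(56.3/10) = 426580
Sum = 1.69824e+07 + 426580 = 1.7409e+07
L_total = 10*log10(1.7409e+07) = 72.408 dB


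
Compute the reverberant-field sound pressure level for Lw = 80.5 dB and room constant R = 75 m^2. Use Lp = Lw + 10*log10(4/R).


4/R = 4/75 = 0.0533333
Lp = 80.5 + 10*log10(0.0533333) = 67.77 dB


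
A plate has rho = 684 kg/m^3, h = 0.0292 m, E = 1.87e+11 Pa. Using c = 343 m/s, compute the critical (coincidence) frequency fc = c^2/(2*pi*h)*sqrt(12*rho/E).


12*rho/E = 12*684/1.87e+11 = 4.3893e-08
sqrt(12*rho/E) = sqrt(4.3893e-08) = 0.000209507
c^2/(2*pi*h) = 343^2/(2*pi*0.0292) = 641247
fc = 641247 * 0.000209507 = 134.35 Hz


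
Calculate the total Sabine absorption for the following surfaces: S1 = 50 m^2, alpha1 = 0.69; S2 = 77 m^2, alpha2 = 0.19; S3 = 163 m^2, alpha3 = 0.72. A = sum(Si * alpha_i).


50 * 0.69 = 34.5
77 * 0.19 = 14.63
163 * 0.72 = 117.36
A_total = 34.5 + 14.63 + 117.36 = 166.49 m^2


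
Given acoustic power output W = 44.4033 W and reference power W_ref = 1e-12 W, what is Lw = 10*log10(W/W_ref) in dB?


W / W_ref = 44.4033 / 1e-12 = 4.44033e+13
Lw = 10 * log10(4.44033e+13) = 136.47 dB


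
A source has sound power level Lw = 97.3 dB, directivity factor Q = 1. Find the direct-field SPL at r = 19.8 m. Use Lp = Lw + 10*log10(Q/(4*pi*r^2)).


4*pi*r^2 = 4*pi*19.8^2 = 4926.52 m^2
Q / (4*pi*r^2) = 1 / 4926.52 = 0.000202983
Lp = 97.3 + 10*log10(0.000202983) = 60.375 dB


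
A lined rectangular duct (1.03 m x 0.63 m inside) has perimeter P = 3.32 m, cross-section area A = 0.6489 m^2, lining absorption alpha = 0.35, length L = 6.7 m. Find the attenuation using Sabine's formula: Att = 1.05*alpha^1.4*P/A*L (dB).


alpha^1.4 = 0.35^1.4 = 0.229983
Attenuation rate = 1.05 * alpha^1.4 * P / A
= 1.05 * 0.229983 * 3.32 / 0.6489 = 1.23551 dB/m
Total Att = 1.23551 * 6.7 = 8.2779 dB


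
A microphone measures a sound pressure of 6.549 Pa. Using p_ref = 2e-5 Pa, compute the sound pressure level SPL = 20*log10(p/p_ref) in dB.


p / p_ref = 6.549 / 2e-5 = 327450
SPL = 20 * log10(327450) = 110.3 dB


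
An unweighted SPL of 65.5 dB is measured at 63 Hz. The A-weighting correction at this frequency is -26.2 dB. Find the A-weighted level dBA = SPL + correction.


A-weighting table: 63 Hz -> -26.2 dB correction
SPL_A = SPL + correction = 65.5 + (-26.2) = 39.3 dBA


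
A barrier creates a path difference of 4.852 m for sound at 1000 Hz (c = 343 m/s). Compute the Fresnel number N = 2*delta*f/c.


N = 2*delta*f/c = 2*delta/lambda, where lambda = c/f
lambda = 343 / 1000 = 0.343 m
N = 2 * 4.852 / 0.343 = 28.292


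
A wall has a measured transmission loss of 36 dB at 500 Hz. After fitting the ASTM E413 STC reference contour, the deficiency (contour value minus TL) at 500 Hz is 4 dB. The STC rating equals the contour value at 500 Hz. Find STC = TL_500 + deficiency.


By ASTM E413, STC = value of the fitted reference contour at 500 Hz.
Contour value at 500 Hz = TL_500 + deficiency = 36 + 4 = 40
STC = 40


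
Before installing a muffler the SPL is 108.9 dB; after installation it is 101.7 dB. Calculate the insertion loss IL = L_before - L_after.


Insertion loss = SPL without muffler - SPL with muffler
IL = 108.9 - 101.7 = 7.2 dB


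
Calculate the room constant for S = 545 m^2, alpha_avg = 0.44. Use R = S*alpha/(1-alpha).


R = 545 * 0.44 / (1 - 0.44) = 428.21 m^2


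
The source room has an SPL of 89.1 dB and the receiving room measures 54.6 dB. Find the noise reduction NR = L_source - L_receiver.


NR = L_source - L_receiver (difference between source and receiving room levels)
NR = 89.1 - 54.6 = 34.5 dB


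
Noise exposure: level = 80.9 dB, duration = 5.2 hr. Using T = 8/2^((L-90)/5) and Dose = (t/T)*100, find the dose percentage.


T_allowed = 8 / 2^((80.9 - 90)/5) = 28.2465 hr
Dose = 5.2 / 28.2465 * 100 = 18.409 %
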